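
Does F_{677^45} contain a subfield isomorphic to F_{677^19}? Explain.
No: F_{677^19} is not a subfield of F_{677^45}

F_{p^m} embeds in F_{p^n} iff m | n. Here 19 ∤ 45 (since 45 = 2·19 + 7 with remainder 7 ≠ 0), so F_{677^19} is not a subfield of F_{677^45}. Equivalently: if it were, the tower law would give 19 = [F_{677^19}:F_677] dividing [F_{677^45}:F_677] = 45, contradiction.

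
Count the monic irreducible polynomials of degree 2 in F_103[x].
There are 5253 monic irreducible polynomials of degree 2 over F_103

Each element of F_{103^2} that lies in no proper subfield is a root of exactly one monic irreducible of degree 2 over F_103, and each such polynomial has 2 distinct roots in F_{103^2}. By Möbius inversion the count is N_103(2) = (1/2) Σ_{d|2} μ(2/d) · 103^d = (1/2)(μ(2)·103^1 + μ(1)·103^2) = 10506/2 = 5253.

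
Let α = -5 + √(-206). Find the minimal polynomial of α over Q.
m_α(x) = x^2 + 10x + 231

From α + 5 = √(-206), squaring gives (α + 5)^2 = -206, i.e. α^2 + 10α + 25 = -206, so α^2 + 10α + 231 = 0. The discriminant of x^2 + 10x + 231 is (10)^2 - 4·(231) = 100 - 924 = -824, and 4·(-206) is not a perfect square in Q since -206 is squarefree and ≠ 1. Hence x^2 + 10x + 231 is irreducible over Q and is the minimal polynomial of α.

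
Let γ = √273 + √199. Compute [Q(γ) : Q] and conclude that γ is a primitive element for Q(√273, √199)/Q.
[Q(γ) : Q] = 4 (equivalently, Q(γ) = Q(√273, √199))

Obviously Q(γ) ⊆ Q(√273, √199), and [Q(√273, √199):Q] = 4 (since 273, 199 are distinct squarefree integers > 1 with 54327 not a perfect square). To show equality we compute the minimal polynomial of γ. From γ = √273 + √199: γ^2 = 273 + 2√(54327) + 199 = 472 + 2√(54327), so γ^2 - 472 = 2√(54327); squaring, (γ^2 - 472)^2 = 4·54327, i.e. γ^4 - 944γ^2 + 222784 - 217308 = 0, i.e. γ^4 - 944γ^2 + 5476 = 0. So γ is a root of x^4 - 944x^2 + 5476. This polynomial is irreducible over Q: it has no rational root (each ±√273 ± √199 is irrational), and any factorization into two quadratics over Q would force √(54327) ∈ Q (pairing opposite roots) or √273, √199 ∈ Q (other pairings), all impossible. Hence [Q(γ):Q] = 4 = [Q(√273, √199):Q], so Q(γ) = Q(√273, √199).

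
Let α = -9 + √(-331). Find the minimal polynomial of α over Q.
m_α(x) = x^2 + 18x + 412

From α + 9 = √(-331), squaring gives (α + 9)^2 = -331, i.e. α^2 + 18α + 81 = -331, so α^2 + 18α + 412 = 0. The discriminant of x^2 + 18x + 412 is (18)^2 - 4·(412) = 324 - 1648 = -1324, and 4·(-331) is not a perfect square in Q since -331 is squarefree and ≠ 1. Hence x^2 + 18x + 412 is irreducible over Q and is the minimal polynomial of α.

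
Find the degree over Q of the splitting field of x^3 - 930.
[K : Q] = 6

The roots of x^3 - 930 are ∛930, ω∛930, ω^2∛930 where ω = e^(2πi/3) is a primitive cube root of unity, so K = Q(∛930, ω). Now [Q(∛930):Q] = 3 (since 930 is not a perfect cube, x^3 - 930 is irreducible) and [Q(ω):Q] = 2. Both 2 and 3 divide [K:Q], and [K:Q] ≤ 3·2 = 6, so [K:Q] = 6. (Equivalently: Q(∛930) ⊂ R but ω ∉ R, so [K : Q(∛930)] = 2.)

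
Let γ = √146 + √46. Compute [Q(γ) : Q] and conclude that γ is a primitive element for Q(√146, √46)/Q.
[Q(γ) : Q] = 4 (equivalently, Q(γ) = Q(√146, √46))

Obviously Q(γ) ⊆ Q(√146, √46), and [Q(√146, √46):Q] = 4 (since 146, 46 are distinct squarefree integers > 1 with 6716 not a perfect square). To show equality we compute the minimal polynomial of γ. From γ = √146 + √46: γ^2 = 146 + 2√(6716) + 46 = 192 + 2√(6716), so γ^2 - 192 = 2√(6716); squaring, (γ^2 - 192)^2 = 4·6716, i.e. γ^4 - 384γ^2 + 36864 - 26864 = 0, i.e. γ^4 - 384γ^2 + 10000 = 0. So γ is a root of x^4 - 384x^2 + 10000. This polynomial is irreducible over Q: it has no rational root (each ±√146 ± √46 is irrational), and any factorization into two quadratics over Q would force √(6716) ∈ Q (pairing opposite roots) or √146, √46 ∈ Q (other pairings), all impossible. Hence [Q(γ):Q] = 4 = [Q(√146, √46):Q], so Q(γ) = Q(√146, √46).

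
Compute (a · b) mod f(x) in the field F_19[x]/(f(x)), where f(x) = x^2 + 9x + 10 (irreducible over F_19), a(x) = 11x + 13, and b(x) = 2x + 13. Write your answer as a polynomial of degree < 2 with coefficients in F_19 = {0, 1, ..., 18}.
a · b ≡ 9x + 6 (mod f(x))

Multiply in F_19[x]: a(x)·b(x) = (11x + 13)·(2x + 13) = 3x^2 + 17x + 17. This has degree ≥ 2, so divide by f(x) over F_19: 3x^2 + 17x + 17 = (3)·(x^2 + 9x + 10) + (9x + 6). Hence a·b ≡ 9x + 6 (mod f). (F_19[x]/(f) is a field with 19^2 = 361 elements since f is irreducible of degree 2.)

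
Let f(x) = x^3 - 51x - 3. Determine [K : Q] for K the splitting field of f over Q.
[K : Q] = 6

By the rational root test, any rational root of the monic integer polynomial f(x) = x^3 - 51x - 3 must be an integer dividing the constant term -3, i.e. one of ±{1, 3}. Evaluating: f(1) = -53, f(-1) = 47, f(3) = -129, f(-3) = 123; none is 0, so f has no rational root and is therefore irreducible over Q (a cubic with no linear factor over a field is irreducible). For an irreducible cubic, the Galois group is A_3 or S_3 according as the discriminant disc(f) = -4a^3 - 27b^2 = -4·(-51)^3 - 27·(-3)^2 = 530361 is or is not a square in Q. Here disc(f) = 530361 is not a perfect square in Q, so the Galois group of f over Q is not contained in A_3 and must be all of S_3. The splitting field has degree |S_3| = 6 over Q, so [K : Q] = 6.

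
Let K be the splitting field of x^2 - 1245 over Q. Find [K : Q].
[K : Q] = 2

f(x) = x^2 - 1245 factors as (x - √1245)(x + √1245). The splitting field is K = Q(√1245). Since 1245 is squarefree and > 1, it is not a perfect square, so x^2 - 1245 is irreducible over Q and [Q(√1245) : Q] = 2. Hence [K : Q] = 2.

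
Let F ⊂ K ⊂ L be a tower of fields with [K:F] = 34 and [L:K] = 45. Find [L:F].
[L:F] = 1530

The tower law says that for any tower of field extensions F ⊂ K ⊂ L with finite degrees, [L:F] = [L:K] · [K:F]. Here this gives [L:F] = 45 · 34 = 1530.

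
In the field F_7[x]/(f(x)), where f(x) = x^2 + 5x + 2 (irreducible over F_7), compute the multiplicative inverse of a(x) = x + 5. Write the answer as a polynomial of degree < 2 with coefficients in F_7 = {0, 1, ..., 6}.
a(x)^(-1) ≡ 3x (mod f(x))

Since f is irreducible over F_7, F_7[x]/(f) is a field and a(x) ≠ 0 has an inverse. Apply the extended Euclidean algorithm to f(x) and a(x) in F_7[x]: f(x) = (x)·a(x) + (2). The last nonzero remainder is the constant 2 = gcd(f, a) in F_7. Back-substituting through the division chain expresses 2 = s(x)·a(x) + t(x)·f(x) with s(x) ≡ 6x (mod f), so (6x)·a(x) ≡ 2 (mod f). Multiplying by 2^(-1) ≡ 4 in F_7 gives a(x)^(-1) ≡ 4·(6x) ≡ 3x (mod f). Check: (x + 5)·(3x) = 3x^2 + x ≡ 1 (mod x^2 + 5x + 2).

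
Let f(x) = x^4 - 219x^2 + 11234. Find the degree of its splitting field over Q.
[K : Q] = 4

Solving the quadratic in x^2: x^2 = (219 ± √(219^2 - 4·11234))/2 = (219 ± √3025)/2 = (219 ± 55)/2, giving x^2 = 82 or x^2 = 137. So f(x) = (x^2 - 82)(x^2 - 137) and the roots of f are ±√82, ±√137. Hence the splitting field is K = Q(√82, √137). Since 82 and 137 are distinct squarefree integers > 1, their product 11234 is not a perfect square, so √137 ∉ Q(√82). By the tower law [K:Q] = [Q(√82,√137):Q(√82)] · [Q(√82):Q] = 2 · 2 = 4.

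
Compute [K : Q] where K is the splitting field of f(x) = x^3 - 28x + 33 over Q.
[K : Q] = 6

By the rational root test, any rational root of the monic integer polynomial f(x) = x^3 - 28x + 33 must be an integer dividing the constant term 33, i.e. one of ±{1, 3, 11, 33}. Evaluating: f(1) = 6, f(-1) = 60, f(3) = -24, f(-3) = 90, f(11) = 1056, f(-11) = -990, f(33) = 35046, f(-33) = -34980; none is 0, so f has no rational root and is therefore irreducible over Q (a cubic with no linear factor over a field is irreducible). For an irreducible cubic, the Galois group is A_3 or S_3 according as the discriminant disc(f) = -4a^3 - 27b^2 = -4·(-28)^3 - 27·(33)^2 = 58405 is or is not a square in Q. Here disc(f) = 58405 is not a perfect square in Q, so the Galois group of f over Q is not contained in A_3 and must be all of S_3. The splitting field has degree |S_3| = 6 over Q, so [K : Q] = 6.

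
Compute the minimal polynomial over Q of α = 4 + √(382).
m_α(x) = x^2 - 8x - 366

From α - 4 = √(382), squaring gives (α - 4)^2 = 382, i.e. α^2 - 8α + 16 = 382, so α^2 - 8α - 366 = 0. The discriminant of x^2 - 8x - 366 is (-8)^2 - 4·(-366) = 64 + 1464 = 1528, and 4·(382) is not a perfect square in Q since 382 is squarefree and ≠ 1. Hence x^2 - 8x - 366 is irreducible over Q and is the minimal polynomial of α.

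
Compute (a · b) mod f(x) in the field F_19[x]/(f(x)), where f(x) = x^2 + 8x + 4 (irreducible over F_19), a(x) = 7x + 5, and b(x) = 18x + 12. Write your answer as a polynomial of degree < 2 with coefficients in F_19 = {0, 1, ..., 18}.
a · b ≡ 2x + 12 (mod f(x))

Multiply in F_19[x]: a(x)·b(x) = (7x + 5)·(18x + 12) = 12x^2 + 3x + 3. This has degree ≥ 2, so divide by f(x) over F_19: 12x^2 + 3x + 3 = (12)·(x^2 + 8x + 4) + (2x + 12). Hence a·b ≡ 2x + 12 (mod f). (F_19[x]/(f) is a field with 19^2 = 361 elements since f is irreducible of degree 2.)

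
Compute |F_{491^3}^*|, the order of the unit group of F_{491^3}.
|F_{491^3}^*| = 118370770

F_{491^3} has 491^3 = 118370771 elements; its multiplicative group consists of all nonzero elements, so |F_{491^3}^*| = 118370771 - 1 = 118370770. (It is cyclic since any finite subgroup of the multiplicative group of a field is cyclic.)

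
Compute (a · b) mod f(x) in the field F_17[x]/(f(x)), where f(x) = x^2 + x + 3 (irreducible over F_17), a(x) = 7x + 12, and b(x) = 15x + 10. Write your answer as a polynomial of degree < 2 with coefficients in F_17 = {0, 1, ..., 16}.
a · b ≡ 9x + 9 (mod f(x))

Multiply in F_17[x]: a(x)·b(x) = (7x + 12)·(15x + 10) = 3x^2 + 12x + 1. This has degree ≥ 2, so divide by f(x) over F_17: 3x^2 + 12x + 1 = (3)·(x^2 + x + 3) + (9x + 9). Hence a·b ≡ 9x + 9 (mod f). (F_17[x]/(f) is a field with 17^2 = 289 elements since f is irreducible of degree 2.)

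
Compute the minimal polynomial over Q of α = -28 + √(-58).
m_α(x) = x^2 + 56x + 842

From α + 28 = √(-58), squaring gives (α + 28)^2 = -58, i.e. α^2 + 56α + 784 = -58, so α^2 + 56α + 842 = 0. The discriminant of x^2 + 56x + 842 is (56)^2 - 4·(842) = 3136 - 3368 = -232, and 4·(-58) is not a perfect square in Q since -58 is squarefree and ≠ 1. Hence x^2 + 56x + 842 is irreducible over Q and is the minimal polynomial of α.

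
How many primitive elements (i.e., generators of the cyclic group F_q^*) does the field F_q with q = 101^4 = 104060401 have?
There are φ(104060400) = 26112000 primitive elements

F_q^* is cyclic of order q - 1 = 104060400. A cyclic group of order m has exactly φ(m) generators. Here m = 104060400 = 2^4 · 3 · 5^2 · 17 · 5101, so the number of primitive elements is φ(104060400) = 26112000.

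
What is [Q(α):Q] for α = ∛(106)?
[Q(α):Q] = 3

The minimal polynomial of α is x^3 - 106, irreducible over Q since 106 is not a perfect cube (so x^3 - 106 has no rational root). Hence [Q(α):Q] = deg(m_α) = 3.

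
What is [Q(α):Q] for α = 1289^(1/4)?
[Q(α):Q] = 4

α is a root of x^4 - 1289. By Eisenstein's criterion at the prime p = 1289 (which divides the constant term 1289 but p^2 = 1661521 does not, since 1289 is squarefree), x^4 - 1289 is irreducible over Q. Hence [Q(α):Q] = 4.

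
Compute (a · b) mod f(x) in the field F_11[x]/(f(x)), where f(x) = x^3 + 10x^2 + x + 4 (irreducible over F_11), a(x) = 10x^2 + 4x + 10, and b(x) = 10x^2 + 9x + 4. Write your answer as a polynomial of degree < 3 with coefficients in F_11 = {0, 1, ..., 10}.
a · b ≡ 9x^2 + 4x (mod f(x))

Multiply in F_11[x]: a(x)·b(x) = (10x^2 + 4x + 10)·(10x^2 + 9x + 4) = x^4 + 9x^3 + 7x + 7. This has degree ≥ 3, so divide by f(x) over F_11: x^4 + 9x^3 + 7x + 7 = (x + 10)·(x^3 + 10x^2 + x + 4) + (9x^2 + 4x). Hence a·b ≡ 9x^2 + 4x (mod f). (F_11[x]/(f) is a field with 11^3 = 1331 elements since f is irreducible of degree 3.)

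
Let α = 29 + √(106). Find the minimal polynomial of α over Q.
m_α(x) = x^2 - 58x + 735

From α - 29 = √(106), squaring gives (α - 29)^2 = 106, i.e. α^2 - 58α + 841 = 106, so α^2 - 58α + 735 = 0. The discriminant of x^2 - 58x + 735 is (-58)^2 - 4·(735) = 3364 - 2940 = 424, and 4·(106) is not a perfect square in Q since 106 is squarefree and ≠ 1. Hence x^2 - 58x + 735 is irreducible over Q and is the minimal polynomial of α.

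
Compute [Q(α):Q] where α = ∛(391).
[Q(α):Q] = 3

The minimal polynomial of α is x^3 - 391, irreducible over Q since 391 is not a perfect cube (so x^3 - 391 has no rational root). Hence [Q(α):Q] = deg(m_α) = 3.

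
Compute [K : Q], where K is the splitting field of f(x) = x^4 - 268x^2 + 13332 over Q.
[K : Q] = 4

Solving the quadratic in x^2: x^2 = (268 ± √(268^2 - 4·13332))/2 = (268 ± √18496)/2 = (268 ± 136)/2, giving x^2 = 66 or x^2 = 202. So f(x) = (x^2 - 66)(x^2 - 202) and the roots of f are ±√66, ±√202. Hence the splitting field is K = Q(√66, √202). Since 66 and 202 are distinct squarefree integers > 1, their product 13332 is not a perfect square, so √202 ∉ Q(√66). By the tower law [K:Q] = [Q(√66,√202):Q(√66)] · [Q(√66):Q] = 2 · 2 = 4.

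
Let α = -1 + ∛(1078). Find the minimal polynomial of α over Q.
m_α(x) = x^3 + 3x^2 + 3x - 1077

Set β = α + 1 = ∛(1078), so β^3 = 1078. Then (α + 1)^3 - 1078 = 0, i.e. α is a root of g(x) = (x + 1)^3 - 1078 = x^3 + 3x^2 + 3x - 1077. Since g(x) = h(x + 1) where h(x) = x^3 - 1078, and h is irreducible over Q (because 1078 is not a perfect cube, so h has no rational root, and a monic cubic with no rational root is irreducible), g is also irreducible (irreducibility is preserved under the substitution x → x + 1). Hence m_α(x) = x^3 + 3x^2 + 3x - 1077.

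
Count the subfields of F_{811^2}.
F_{811^2} has 2 subfields

The subfields of F_{p^n} are exactly the fields F_{p^d} for d | n (each is the fixed field of the unique index-d subgroup of Gal(F_{p^n}/F_p) ≅ Z/nZ). The divisors of n = 2 are {1, 2}, giving 2 subfields: F_{811^1}, F_{811^2}.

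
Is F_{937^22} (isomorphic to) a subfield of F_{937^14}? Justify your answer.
No: F_{937^22} is not a subfield of F_{937^14}

F_{p^m} embeds in F_{p^n} iff m | n. Here 22 ∤ 14 (since 14 = 0·22 + 14 with remainder 14 ≠ 0), so F_{937^22} is not a subfield of F_{937^14}. Equivalently: if it were, the tower law would give 22 = [F_{937^22}:F_937] dividing [F_{937^14}:F_937] = 14, contradiction.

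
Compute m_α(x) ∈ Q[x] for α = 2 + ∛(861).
m_α(x) = x^3 - 6x^2 + 12x - 869

Set β = α - 2 = ∛(861), so β^3 = 861. Then (α - 2)^3 - 861 = 0, i.e. α is a root of g(x) = (x - 2)^3 - 861 = x^3 - 6x^2 + 12x - 869. Since g(x) = h(x - 2) where h(x) = x^3 - 861, and h is irreducible over Q (because 861 is not a perfect cube, so h has no rational root, and a monic cubic with no rational root is irreducible), g is also irreducible (irreducibility is preserved under the substitution x → x - 2). Hence m_α(x) = x^3 - 6x^2 + 12x - 869.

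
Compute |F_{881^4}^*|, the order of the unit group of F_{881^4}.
|F_{881^4}^*| = 602425897920

F_{881^4} has 881^4 = 602425897921 elements; its multiplicative group consists of all nonzero elements, so |F_{881^4}^*| = 602425897921 - 1 = 602425897920. (It is cyclic since any finite subgroup of the multiplicative group of a field is cyclic.)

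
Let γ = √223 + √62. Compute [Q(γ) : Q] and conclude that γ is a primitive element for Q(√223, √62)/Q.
[Q(γ) : Q] = 4 (equivalently, Q(γ) = Q(√223, √62))

Obviously Q(γ) ⊆ Q(√223, √62), and [Q(√223, √62):Q] = 4 (since 223, 62 are distinct squarefree integers > 1 with 13826 not a perfect square). To show equality we compute the minimal polynomial of γ. From γ = √223 + √62: γ^2 = 223 + 2√(13826) + 62 = 285 + 2√(13826), so γ^2 - 285 = 2√(13826); squaring, (γ^2 - 285)^2 = 4·13826, i.e. γ^4 - 570γ^2 + 81225 - 55304 = 0, i.e. γ^4 - 570γ^2 + 25921 = 0. So γ is a root of x^4 - 570x^2 + 25921. This polynomial is irreducible over Q: it has no rational root (each ±√223 ± √62 is irrational), and any factorization into two quadratics over Q would force √(13826) ∈ Q (pairing opposite roots) or √223, √62 ∈ Q (other pairings), all impossible. Hence [Q(γ):Q] = 4 = [Q(√223, √62):Q], so Q(γ) = Q(√223, √62).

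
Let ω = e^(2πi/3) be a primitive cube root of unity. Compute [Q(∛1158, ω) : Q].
[Q(∛1158, ω) : Q] = 6

[Q(∛1158):Q] = 3 (min poly x^3 - 1158, irreducible since 1158 is not a perfect cube). [Q(ω):Q] = 2 (min poly x^2 + x + 1). Since Q(∛1158) ⊂ R and ω ∉ R, we have ω ∉ Q(∛1158), so x^2 + x + 1 remains irreducible over Q(∛1158) and [Q(∛1158, ω) : Q(∛1158)] = 2. By the tower law, [Q(∛1158, ω) : Q] = 3 · 2 = 6. (In fact Q(∛1158, ω) is the splitting field of x^3 - 1158 over Q.)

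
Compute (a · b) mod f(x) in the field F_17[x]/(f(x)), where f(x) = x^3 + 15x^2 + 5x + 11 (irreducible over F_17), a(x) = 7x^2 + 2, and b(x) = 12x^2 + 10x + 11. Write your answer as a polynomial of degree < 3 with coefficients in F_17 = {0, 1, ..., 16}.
a · b ≡ 4x^2 + 14x + 5 (mod f(x))

Multiply in F_17[x]: a(x)·b(x) = (7x^2 + 2)·(12x^2 + 10x + 11) = 16x^4 + 2x^3 + 16x^2 + 3x + 5. This has degree ≥ 3, so divide by f(x) over F_17: 16x^4 + 2x^3 + 16x^2 + 3x + 5 = (16x)·(x^3 + 15x^2 + 5x + 11) + (4x^2 + 14x + 5). Hence a·b ≡ 4x^2 + 14x + 5 (mod f). (F_17[x]/(f) is a field with 17^3 = 4913 elements since f is irreducible of degree 3.)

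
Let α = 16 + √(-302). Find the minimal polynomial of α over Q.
m_α(x) = x^2 - 32x + 558

From α - 16 = √(-302), squaring gives (α - 16)^2 = -302, i.e. α^2 - 32α + 256 = -302, so α^2 - 32α + 558 = 0. The discriminant of x^2 - 32x + 558 is (-32)^2 - 4·(558) = 1024 - 2232 = -1208, and 4·(-302) is not a perfect square in Q since -302 is squarefree and ≠ 1. Hence x^2 - 32x + 558 is irreducible over Q and is the minimal polynomial of α.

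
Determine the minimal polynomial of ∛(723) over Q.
m_α(x) = x^3 - 723

α satisfies α^3 = 723, so x^3 - 723 annihilates α. By the rational root test, a rational root p/q (in lowest terms) of x^3 - 723 would satisfy p^3 = 723 q^3, forcing q = 1 and p^3 = 723; but 723 is not a perfect cube, contradiction. A monic cubic over Q with no rational root is irreducible (any nontrivial factorization would include a linear factor). Hence x^3 - 723 is the minimal polynomial of α, and in particular [Q(α):Q] = 3.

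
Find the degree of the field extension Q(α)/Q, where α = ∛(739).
[Q(α):Q] = 3

The minimal polynomial of α is x^3 - 739, irreducible over Q since 739 is not a perfect cube (so x^3 - 739 has no rational root). Hence [Q(α):Q] = deg(m_α) = 3.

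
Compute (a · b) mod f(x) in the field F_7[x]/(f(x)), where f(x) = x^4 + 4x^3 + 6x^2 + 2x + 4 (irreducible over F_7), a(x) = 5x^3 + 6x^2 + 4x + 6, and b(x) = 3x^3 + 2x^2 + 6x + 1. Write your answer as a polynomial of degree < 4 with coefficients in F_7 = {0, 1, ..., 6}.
a · b ≡ x^3 + 5x^2 + 5x + 2 (mod f(x))

Multiply in F_7[x]: a(x)·b(x) = (5x^3 + 6x^2 + 4x + 6)·(3x^3 + 2x^2 + 6x + 1) = x^6 + 5x^4 + 4x^3 + 5x + 6. This has degree ≥ 4, so divide by f(x) over F_7: x^6 + 5x^4 + 4x^3 + 5x + 6 = (x^2 + 3x + 1)·(x^4 + 4x^3 + 6x^2 + 2x + 4) + (x^3 + 5x^2 + 5x + 2). Hence a·b ≡ x^3 + 5x^2 + 5x + 2 (mod f). (F_7[x]/(f) is a field with 7^4 = 2401 elements since f is irreducible of degree 4.)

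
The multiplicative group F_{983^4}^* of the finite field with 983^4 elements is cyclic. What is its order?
|F_{983^4}^*| = 933714431520

F_{983^4} has 983^4 = 933714431521 elements; its multiplicative group consists of all nonzero elements, so |F_{983^4}^*| = 933714431521 - 1 = 933714431520. (It is cyclic since any finite subgroup of the multiplicative group of a field is cyclic.)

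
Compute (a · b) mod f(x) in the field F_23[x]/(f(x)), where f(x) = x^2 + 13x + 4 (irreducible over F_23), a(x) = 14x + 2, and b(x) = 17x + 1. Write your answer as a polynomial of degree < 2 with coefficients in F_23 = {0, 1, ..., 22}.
a · b ≡ 13x + 16 (mod f(x))

Multiply in F_23[x]: a(x)·b(x) = (14x + 2)·(17x + 1) = 8x^2 + 2x + 2. This has degree ≥ 2, so divide by f(x) over F_23: 8x^2 + 2x + 2 = (8)·(x^2 + 13x + 4) + (13x + 16). Hence a·b ≡ 13x + 16 (mod f). (F_23[x]/(f) is a field with 23^2 = 529 elements since f is irreducible of degree 2.)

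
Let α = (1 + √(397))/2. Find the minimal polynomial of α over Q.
m_α(x) = x^2 - x - 99

From 2α - 1 = √(397), squaring gives (2α - 1)^2 = 397, i.e. 4α^2 - 4α + 1 = 397, so α^2 - α + (1 - 397)/4 = 0. Since 397 ≡ 1 (mod 4), (1 - 397)/4 = -99 ∈ Z. The polynomial x^2 - x - 99 has discriminant 1 - 4·(-99) = 397, which is not a perfect square in Q (d = 397 is squarefree and ≠ 1), so x^2 - x - 99 is irreducible over Q. It is the minimal polynomial of α.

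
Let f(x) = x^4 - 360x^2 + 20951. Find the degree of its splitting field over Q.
[K : Q] = 4

Solving the quadratic in x^2: x^2 = (360 ± √(360^2 - 4·20951))/2 = (360 ± √45796)/2 = (360 ± 214)/2, giving x^2 = 287 or x^2 = 73. So f(x) = (x^2 - 287)(x^2 - 73) and the roots of f are ±√287, ±√73. Hence the splitting field is K = Q(√287, √73). Since 287 and 73 are distinct squarefree integers > 1, their product 20951 is not a perfect square, so √73 ∉ Q(√287). By the tower law [K:Q] = [Q(√287,√73):Q(√287)] · [Q(√287):Q] = 2 · 2 = 4.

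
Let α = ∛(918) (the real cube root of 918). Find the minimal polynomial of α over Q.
m_α(x) = x^3 - 918

α satisfies α^3 = 918, so x^3 - 918 annihilates α. By the rational root test, a rational root p/q (in lowest terms) of x^3 - 918 would satisfy p^3 = 918 q^3, forcing q = 1 and p^3 = 918; but 918 is not a perfect cube, contradiction. A monic cubic over Q with no rational root is irreducible (any nontrivial factorization would include a linear factor). Hence x^3 - 918 is the minimal polynomial of α, and in particular [Q(α):Q] = 3.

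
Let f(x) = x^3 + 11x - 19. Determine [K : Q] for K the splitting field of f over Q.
[K : Q] = 6

By the rational root test, any rational root of the monic integer polynomial f(x) = x^3 + 11x - 19 must be an integer dividing the constant term -19, i.e. one of ±{1, 19}. Evaluating: f(1) = -7, f(-1) = -31, f(19) = 7049, f(-19) = -7087; none is 0, so f has no rational root and is therefore irreducible over Q (a cubic with no linear factor over a field is irreducible). For an irreducible cubic, the Galois group is A_3 or S_3 according as the discriminant disc(f) = -4a^3 - 27b^2 = -4·(11)^3 - 27·(-19)^2 = -15071 is or is not a square in Q. Here disc(f) = -15071 is not a perfect square in Q, so the Galois group of f over Q is not contained in A_3 and must be all of S_3. The splitting field has degree |S_3| = 6 over Q, so [K : Q] = 6.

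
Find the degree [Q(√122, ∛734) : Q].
[Q(√122, ∛734) : Q] = 6

Let L = Q(√122, ∛734). Since Q(√122) ⊂ L and [Q(√122):Q] = 2, the tower law gives 2 | [L:Q]. Likewise Q(∛734) ⊂ L with [Q(∛734):Q] = 3 (because 734 is not a perfect cube), so 3 | [L:Q]. As gcd(2,3) = 1, [L:Q] is divisible by 6. Conversely L is generated over Q by √122 and ∛734, so [L:Q] ≤ 2·3 = 6. Therefore [Q(√122, ∛734) : Q] = 6.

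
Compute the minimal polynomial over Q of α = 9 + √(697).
m_α(x) = x^2 - 18x - 616

From α - 9 = √(697), squaring gives (α - 9)^2 = 697, i.e. α^2 - 18α + 81 = 697, so α^2 - 18α - 616 = 0. The discriminant of x^2 - 18x - 616 is (-18)^2 - 4·(-616) = 324 + 2464 = 2788, and 4·(697) is not a perfect square in Q since 697 is squarefree and ≠ 1. Hence x^2 - 18x - 616 is irreducible over Q and is the minimal polynomial of α.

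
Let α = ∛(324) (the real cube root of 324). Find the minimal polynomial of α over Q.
m_α(x) = x^3 - 324

α satisfies α^3 = 324, so x^3 - 324 annihilates α. By the rational root test, a rational root p/q (in lowest terms) of x^3 - 324 would satisfy p^3 = 324 q^3, forcing q = 1 and p^3 = 324; but 324 is not a perfect cube, contradiction. A monic cubic over Q with no rational root is irreducible (any nontrivial factorization would include a linear factor). Hence x^3 - 324 is the minimal polynomial of α, and in particular [Q(α):Q] = 3.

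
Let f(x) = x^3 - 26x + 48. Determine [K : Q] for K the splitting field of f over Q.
[K : Q] = 6

By the rational root test, any rational root of the monic integer polynomial f(x) = x^3 - 26x + 48 must be an integer dividing the constant term 48, i.e. one of ±{1, 2, 3, 4, 6, 8, 12, 16, 24, 48}. Evaluating: f(1) = 23, f(-1) = 73, f(2) = 4, f(-2) = 92, f(3) = -3, f(-3) = 99, f(4) = 8, f(-4) = 88, f(6) = 108, f(-6) = -12, f(8) = 352, f(-8) = -256, f(12) = 1464, f(-12) = -1368, f(16) = 3728, f(-16) = -3632, f(24) = 13248, f(-24) = -13152, f(48) = 109392, f(-48) = -109296; none is 0, so f has no rational root and is therefore irreducible over Q (a cubic with no linear factor over a field is irreducible). For an irreducible cubic, the Galois group is A_3 or S_3 according as the discriminant disc(f) = -4a^3 - 27b^2 = -4·(-26)^3 - 27·(48)^2 = 8096 is or is not a square in Q. Here disc(f) = 8096 is not a perfect square in Q, so the Galois group of f over Q is not contained in A_3 and must be all of S_3. The splitting field has degree |S_3| = 6 over Q, so [K : Q] = 6.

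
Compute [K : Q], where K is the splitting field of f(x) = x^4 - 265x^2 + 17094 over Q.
[K : Q] = 4

Solving the quadratic in x^2: x^2 = (265 ± √(265^2 - 4·17094))/2 = (265 ± √1849)/2 = (265 ± 43)/2, giving x^2 = 111 or x^2 = 154. So f(x) = (x^2 - 111)(x^2 - 154) and the roots of f are ±√111, ±√154. Hence the splitting field is K = Q(√111, √154). Since 111 and 154 are distinct squarefree integers > 1, their product 17094 is not a perfect square, so √154 ∉ Q(√111). By the tower law [K:Q] = [Q(√111,√154):Q(√111)] · [Q(√111):Q] = 2 · 2 = 4.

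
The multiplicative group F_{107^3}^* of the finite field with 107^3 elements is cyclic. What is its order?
|F_{107^3}^*| = 1225042

F_{107^3} has 107^3 = 1225043 elements; its multiplicative group consists of all nonzero elements, so |F_{107^3}^*| = 1225043 - 1 = 1225042. (It is cyclic since any finite subgroup of the multiplicative group of a field is cyclic.)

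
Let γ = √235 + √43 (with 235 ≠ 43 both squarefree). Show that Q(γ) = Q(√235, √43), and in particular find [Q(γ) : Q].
[Q(γ) : Q] = 4 (equivalently, Q(γ) = Q(√235, √43))

Obviously Q(γ) ⊆ Q(√235, √43), and [Q(√235, √43):Q] = 4 (since 235, 43 are distinct squarefree integers > 1 with 10105 not a perfect square). To show equality we compute the minimal polynomial of γ. From γ = √235 + √43: γ^2 = 235 + 2√(10105) + 43 = 278 + 2√(10105), so γ^2 - 278 = 2√(10105); squaring, (γ^2 - 278)^2 = 4·10105, i.e. γ^4 - 556γ^2 + 77284 - 40420 = 0, i.e. γ^4 - 556γ^2 + 36864 = 0. So γ is a root of x^4 - 556x^2 + 36864. This polynomial is irreducible over Q: it has no rational root (each ±√235 ± √43 is irrational), and any factorization into two quadratics over Q would force √(10105) ∈ Q (pairing opposite roots) or √235, √43 ∈ Q (other pairings), all impossible. Hence [Q(γ):Q] = 4 = [Q(√235, √43):Q], so Q(γ) = Q(√235, √43).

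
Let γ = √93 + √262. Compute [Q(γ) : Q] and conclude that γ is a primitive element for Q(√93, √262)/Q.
[Q(γ) : Q] = 4 (equivalently, Q(γ) = Q(√93, √262))

Obviously Q(γ) ⊆ Q(√93, √262), and [Q(√93, √262):Q] = 4 (since 93, 262 are distinct squarefree integers > 1 with 24366 not a perfect square). To show equality we compute the minimal polynomial of γ. From γ = √93 + √262: γ^2 = 93 + 2√(24366) + 262 = 355 + 2√(24366), so γ^2 - 355 = 2√(24366); squaring, (γ^2 - 355)^2 = 4·24366, i.e. γ^4 - 710γ^2 + 126025 - 97464 = 0, i.e. γ^4 - 710γ^2 + 28561 = 0. So γ is a root of x^4 - 710x^2 + 28561. This polynomial is irreducible over Q: it has no rational root (each ±√93 ± √262 is irrational), and any factorization into two quadratics over Q would force √(24366) ∈ Q (pairing opposite roots) or √93, √262 ∈ Q (other pairings), all impossible. Hence [Q(γ):Q] = 4 = [Q(√93, √262):Q], so Q(γ) = Q(√93, √262).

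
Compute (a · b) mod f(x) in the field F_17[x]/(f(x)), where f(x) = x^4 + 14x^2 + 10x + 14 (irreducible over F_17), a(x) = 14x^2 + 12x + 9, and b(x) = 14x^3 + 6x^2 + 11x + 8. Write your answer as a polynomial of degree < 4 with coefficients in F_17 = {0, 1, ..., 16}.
a · b ≡ 5x^3 + 12x^2 + 14x + 12 (mod f(x))

Multiply in F_17[x]: a(x)·b(x) = (14x^2 + 12x + 9)·(14x^3 + 6x^2 + 11x + 8) = 9x^5 + 14x^4 + 12x^3 + 9x^2 + 8x + 4. This has degree ≥ 4, so divide by f(x) over F_17: 9x^5 + 14x^4 + 12x^3 + 9x^2 + 8x + 4 = (9x + 14)·(x^4 + 14x^2 + 10x + 14) + (5x^3 + 12x^2 + 14x + 12). Hence a·b ≡ 5x^3 + 12x^2 + 14x + 12 (mod f). (F_17[x]/(f) is a field with 17^4 = 83521 elements since f is irreducible of degree 4.)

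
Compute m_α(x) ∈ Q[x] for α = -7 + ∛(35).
m_α(x) = x^3 + 21x^2 + 147x + 308

Set β = α + 7 = ∛(35), so β^3 = 35. Then (α + 7)^3 - 35 = 0, i.e. α is a root of g(x) = (x + 7)^3 - 35 = x^3 + 21x^2 + 147x + 308. Since g(x) = h(x + 7) where h(x) = x^3 - 35, and h is irreducible over Q (because 35 is not a perfect cube, so h has no rational root, and a monic cubic with no rational root is irreducible), g is also irreducible (irreducibility is preserved under the substitution x → x + 7). Hence m_α(x) = x^3 + 21x^2 + 147x + 308.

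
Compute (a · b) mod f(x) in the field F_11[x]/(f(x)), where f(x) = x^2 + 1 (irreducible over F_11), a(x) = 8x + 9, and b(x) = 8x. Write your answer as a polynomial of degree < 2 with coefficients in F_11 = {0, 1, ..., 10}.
a · b ≡ 6x + 2 (mod f(x))

Multiply in F_11[x]: a(x)·b(x) = (8x + 9)·(8x) = 9x^2 + 6x. This has degree ≥ 2, so divide by f(x) over F_11: 9x^2 + 6x = (9)·(x^2 + 1) + (6x + 2). Hence a·b ≡ 6x + 2 (mod f). (F_11[x]/(f) is a field with 11^2 = 121 elements since f is irreducible of degree 2.)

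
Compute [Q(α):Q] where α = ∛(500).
[Q(α):Q] = 3

The minimal polynomial of α is x^3 - 500, irreducible over Q since 500 is not a perfect cube (so x^3 - 500 has no rational root). Hence [Q(α):Q] = deg(m_α) = 3.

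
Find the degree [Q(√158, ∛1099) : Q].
[Q(√158, ∛1099) : Q] = 6

Let L = Q(√158, ∛1099). Since Q(√158) ⊂ L and [Q(√158):Q] = 2, the tower law gives 2 | [L:Q]. Likewise Q(∛1099) ⊂ L with [Q(∛1099):Q] = 3 (because 1099 is not a perfect cube), so 3 | [L:Q]. As gcd(2,3) = 1, [L:Q] is divisible by 6. Conversely L is generated over Q by √158 and ∛1099, so [L:Q] ≤ 2·3 = 6. Therefore [Q(√158, ∛1099) : Q] = 6.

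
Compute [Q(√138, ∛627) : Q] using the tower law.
[Q(√138, ∛627) : Q] = 6

Let L = Q(√138, ∛627). Since Q(√138) ⊂ L and [Q(√138):Q] = 2, the tower law gives 2 | [L:Q]. Likewise Q(∛627) ⊂ L with [Q(∛627):Q] = 3 (because 627 is not a perfect cube), so 3 | [L:Q]. As gcd(2,3) = 1, [L:Q] is divisible by 6. Conversely L is generated over Q by √138 and ∛627, so [L:Q] ≤ 2·3 = 6. Therefore [Q(√138, ∛627) : Q] = 6.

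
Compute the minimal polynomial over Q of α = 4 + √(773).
m_α(x) = x^2 - 8x - 757

From α - 4 = √(773), squaring gives (α - 4)^2 = 773, i.e. α^2 - 8α + 16 = 773, so α^2 - 8α - 757 = 0. The discriminant of x^2 - 8x - 757 is (-8)^2 - 4·(-757) = 64 + 3028 = 3092, and 4·(773) is not a perfect square in Q since 773 is squarefree and ≠ 1. Hence x^2 - 8x - 757 is irreducible over Q and is the minimal polynomial of α.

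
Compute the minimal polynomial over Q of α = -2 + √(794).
m_α(x) = x^2 + 4x - 790

From α + 2 = √(794), squaring gives (α + 2)^2 = 794, i.e. α^2 + 4α + 4 = 794, so α^2 + 4α - 790 = 0. The discriminant of x^2 + 4x - 790 is (4)^2 - 4·(-790) = 16 + 3160 = 3176, and 4·(794) is not a perfect square in Q since 794 is squarefree and ≠ 1. Hence x^2 + 4x - 790 is irreducible over Q and is the minimal polynomial of α.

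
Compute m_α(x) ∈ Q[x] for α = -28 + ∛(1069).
m_α(x) = x^3 + 84x^2 + 2352x + 20883

Set β = α + 28 = ∛(1069), so β^3 = 1069. Then (α + 28)^3 - 1069 = 0, i.e. α is a root of g(x) = (x + 28)^3 - 1069 = x^3 + 84x^2 + 2352x + 20883. Since g(x) = h(x + 28) where h(x) = x^3 - 1069, and h is irreducible over Q (because 1069 is not a perfect cube, so h has no rational root, and a monic cubic with no rational root is irreducible), g is also irreducible (irreducibility is preserved under the substitution x → x + 28). Hence m_α(x) = x^3 + 84x^2 + 2352x + 20883.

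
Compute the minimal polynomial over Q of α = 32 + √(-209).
m_α(x) = x^2 - 64x + 1233

From α - 32 = √(-209), squaring gives (α - 32)^2 = -209, i.e. α^2 - 64α + 1024 = -209, so α^2 - 64α + 1233 = 0. The discriminant of x^2 - 64x + 1233 is (-64)^2 - 4·(1233) = 4096 - 4932 = -836, and 4·(-209) is not a perfect square in Q since -209 is squarefree and ≠ 1. Hence x^2 - 64x + 1233 is irreducible over Q and is the minimal polynomial of α.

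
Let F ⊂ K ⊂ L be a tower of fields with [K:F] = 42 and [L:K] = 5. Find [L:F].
[L:F] = 210

The tower law says that for any tower of field extensions F ⊂ K ⊂ L with finite degrees, [L:F] = [L:K] · [K:F]. Here this gives [L:F] = 5 · 42 = 210.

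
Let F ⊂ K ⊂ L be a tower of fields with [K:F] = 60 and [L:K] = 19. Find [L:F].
[L:F] = 1140

The tower law says that for any tower of field extensions F ⊂ K ⊂ L with finite degrees, [L:F] = [L:K] · [K:F]. Here this gives [L:F] = 19 · 60 = 1140.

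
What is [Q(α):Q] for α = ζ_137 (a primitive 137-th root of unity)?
[Q(α):Q] = 136

The minimal polynomial of ζ_137 over Q is the 137-th cyclotomic polynomial Φ_137(x), which is irreducible over Q and has degree φ(137) = 136. Hence [Q(α):Q] = φ(137) = 136.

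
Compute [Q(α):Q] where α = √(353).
[Q(α):Q] = 2

[Q(α):Q] equals the degree of the minimal polynomial of α. Here α^2 = 353 and x^2 - 353 is irreducible (d = 353 is squarefree, ≠ 1, hence not a square), so deg(m_α) = 2. Thus [Q(α):Q] = 2.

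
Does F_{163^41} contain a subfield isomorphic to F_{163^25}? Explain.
No: F_{163^25} is not a subfield of F_{163^41}

F_{p^m} embeds in F_{p^n} iff m | n. Here 25 ∤ 41 (since 41 = 1·25 + 16 with remainder 16 ≠ 0), so F_{163^25} is not a subfield of F_{163^41}. Equivalently: if it were, the tower law would give 25 = [F_{163^25}:F_163] dividing [F_{163^41}:F_163] = 41, contradiction.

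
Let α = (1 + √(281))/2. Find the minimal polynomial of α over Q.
m_α(x) = x^2 - x - 70

From 2α - 1 = √(281), squaring gives (2α - 1)^2 = 281, i.e. 4α^2 - 4α + 1 = 281, so α^2 - α + (1 - 281)/4 = 0. Since 281 ≡ 1 (mod 4), (1 - 281)/4 = -70 ∈ Z. The polynomial x^2 - x - 70 has discriminant 1 - 4·(-70) = 281, which is not a perfect square in Q (d = 281 is squarefree and ≠ 1), so x^2 - x - 70 is irreducible over Q. It is the minimal polynomial of α.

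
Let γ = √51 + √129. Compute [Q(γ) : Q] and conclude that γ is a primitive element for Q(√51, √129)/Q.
[Q(γ) : Q] = 4 (equivalently, Q(γ) = Q(√51, √129))

Obviously Q(γ) ⊆ Q(√51, √129), and [Q(√51, √129):Q] = 4 (since 51, 129 are distinct squarefree integers > 1 with 6579 not a perfect square). To show equality we compute the minimal polynomial of γ. From γ = √51 + √129: γ^2 = 51 + 2√(6579) + 129 = 180 + 2√(6579), so γ^2 - 180 = 2√(6579); squaring, (γ^2 - 180)^2 = 4·6579, i.e. γ^4 - 360γ^2 + 32400 - 26316 = 0, i.e. γ^4 - 360γ^2 + 6084 = 0. So γ is a root of x^4 - 360x^2 + 6084. This polynomial is irreducible over Q: it has no rational root (each ±√51 ± √129 is irrational), and any factorization into two quadratics over Q would force √(6579) ∈ Q (pairing opposite roots) or √51, √129 ∈ Q (other pairings), all impossible. Hence [Q(γ):Q] = 4 = [Q(√51, √129):Q], so Q(γ) = Q(√51, √129).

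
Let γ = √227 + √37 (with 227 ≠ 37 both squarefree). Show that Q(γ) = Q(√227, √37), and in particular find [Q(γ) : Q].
[Q(γ) : Q] = 4 (equivalently, Q(γ) = Q(√227, √37))

Obviously Q(γ) ⊆ Q(√227, √37), and [Q(√227, √37):Q] = 4 (since 227, 37 are distinct squarefree integers > 1 with 8399 not a perfect square). To show equality we compute the minimal polynomial of γ. From γ = √227 + √37: γ^2 = 227 + 2√(8399) + 37 = 264 + 2√(8399), so γ^2 - 264 = 2√(8399); squaring, (γ^2 - 264)^2 = 4·8399, i.e. γ^4 - 528γ^2 + 69696 - 33596 = 0, i.e. γ^4 - 528γ^2 + 36100 = 0. So γ is a root of x^4 - 528x^2 + 36100. This polynomial is irreducible over Q: it has no rational root (each ±√227 ± √37 is irrational), and any factorization into two quadratics over Q would force √(8399) ∈ Q (pairing opposite roots) or √227, √37 ∈ Q (other pairings), all impossible. Hence [Q(γ):Q] = 4 = [Q(√227, √37):Q], so Q(γ) = Q(√227, √37).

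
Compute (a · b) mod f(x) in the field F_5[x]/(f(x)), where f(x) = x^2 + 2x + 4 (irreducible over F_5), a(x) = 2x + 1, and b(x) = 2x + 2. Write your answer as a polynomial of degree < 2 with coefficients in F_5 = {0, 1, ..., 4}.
a · b ≡ 3x + 1 (mod f(x))

Multiply in F_5[x]: a(x)·b(x) = (2x + 1)·(2x + 2) = 4x^2 + x + 2. This has degree ≥ 2, so divide by f(x) over F_5: 4x^2 + x + 2 = (4)·(x^2 + 2x + 4) + (3x + 1). Hence a·b ≡ 3x + 1 (mod f). (F_5[x]/(f) is a field with 5^2 = 25 elements since f is irreducible of degree 2.)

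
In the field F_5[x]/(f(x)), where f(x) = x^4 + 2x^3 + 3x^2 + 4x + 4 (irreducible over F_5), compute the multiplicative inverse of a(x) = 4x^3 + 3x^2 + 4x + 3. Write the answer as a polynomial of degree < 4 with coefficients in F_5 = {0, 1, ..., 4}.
a(x)^(-1) ≡ 3x^3 + x^2 + 3x + 1 (mod f(x))

Since f is irreducible over F_5, F_5[x]/(f) is a field and a(x) ≠ 0 has an inverse. Apply the extended Euclidean algorithm to f(x) and a(x) in F_5[x]: f(x) = (4x)·a(x) + (2x^2 + 2x + 4);  a(x) = (2x + 2)·(2x^2 + 2x + 4) + (2x);  (2x^2 + 2x + 4) = (x + 1)·(2x) + (4). The last nonzero remainder is the constant 4 = gcd(f, a) in F_5. Back-substituting through the division chain expresses 4 = s(x)·a(x) + t(x)·f(x) with s(x) ≡ 2x^3 + 4x^2 + 2x + 4 (mod f), so (2x^3 + 4x^2 + 2x + 4)·a(x) ≡ 4 (mod f). Multiplying by 4^(-1) ≡ 4 in F_5 gives a(x)^(-1) ≡ 4·(2x^3 + 4x^2 + 2x + 4) ≡ 3x^3 + x^2 + 3x + 1 (mod f). Check: (4x^3 + 3x^2 + 4x + 3)·(3x^3 + x^2 + 3x + 1) = 2x^6 + 3x^5 + 2x^4 + x^3 + 3x^2 + 3x + 3 ≡ 1 (mod x^4 + 2x^3 + 3x^2 + 4x + 4).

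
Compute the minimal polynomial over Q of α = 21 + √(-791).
m_α(x) = x^2 - 42x + 1232

From α - 21 = √(-791), squaring gives (α - 21)^2 = -791, i.e. α^2 - 42α + 441 = -791, so α^2 - 42α + 1232 = 0. The discriminant of x^2 - 42x + 1232 is (-42)^2 - 4·(1232) = 1764 - 4928 = -3164, and 4·(-791) is not a perfect square in Q since -791 is squarefree and ≠ 1. Hence x^2 - 42x + 1232 is irreducible over Q and is the minimal polynomial of α.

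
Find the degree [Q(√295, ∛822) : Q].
[Q(√295, ∛822) : Q] = 6

Let L = Q(√295, ∛822). Since Q(√295) ⊂ L and [Q(√295):Q] = 2, the tower law gives 2 | [L:Q]. Likewise Q(∛822) ⊂ L with [Q(∛822):Q] = 3 (because 822 is not a perfect cube), so 3 | [L:Q]. As gcd(2,3) = 1, [L:Q] is divisible by 6. Conversely L is generated over Q by √295 and ∛822, so [L:Q] ≤ 2·3 = 6. Therefore [Q(√295, ∛822) : Q] = 6.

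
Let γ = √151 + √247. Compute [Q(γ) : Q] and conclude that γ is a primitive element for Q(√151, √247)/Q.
[Q(γ) : Q] = 4 (equivalently, Q(γ) = Q(√151, √247))

Obviously Q(γ) ⊆ Q(√151, √247), and [Q(√151, √247):Q] = 4 (since 151, 247 are distinct squarefree integers > 1 with 37297 not a perfect square). To show equality we compute the minimal polynomial of γ. From γ = √151 + √247: γ^2 = 151 + 2√(37297) + 247 = 398 + 2√(37297), so γ^2 - 398 = 2√(37297); squaring, (γ^2 - 398)^2 = 4·37297, i.e. γ^4 - 796γ^2 + 158404 - 149188 = 0, i.e. γ^4 - 796γ^2 + 9216 = 0. So γ is a root of x^4 - 796x^2 + 9216. This polynomial is irreducible over Q: it has no rational root (each ±√151 ± √247 is irrational), and any factorization into two quadratics over Q would force √(37297) ∈ Q (pairing opposite roots) or √151, √247 ∈ Q (other pairings), all impossible. Hence [Q(γ):Q] = 4 = [Q(√151, √247):Q], so Q(γ) = Q(√151, √247).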